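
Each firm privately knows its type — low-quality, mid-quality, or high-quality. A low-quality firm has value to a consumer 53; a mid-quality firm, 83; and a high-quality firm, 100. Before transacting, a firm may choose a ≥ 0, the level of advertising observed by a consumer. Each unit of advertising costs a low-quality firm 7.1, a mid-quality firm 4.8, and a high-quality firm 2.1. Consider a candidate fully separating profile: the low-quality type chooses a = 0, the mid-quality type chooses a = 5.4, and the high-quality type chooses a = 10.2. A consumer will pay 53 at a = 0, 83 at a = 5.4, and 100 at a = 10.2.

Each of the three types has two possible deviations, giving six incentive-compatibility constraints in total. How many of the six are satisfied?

6

Mid-quality (own payoff 83 − 4.8×5.4 = 57.08): to a=0 gives 53 → no gain ✓; to a=10.2 gives 100 − 4.8×10.2 = 51.04 → no gain ✓.
Low-quality (own payoff 53): to a=5.4 gives 83 − 7.1×5.4 = 44.66 → no gain ✓; to a=10.2 gives 100 − 7.1×10.2 = 27.58 → no gain ✓.
High-quality (own payoff 100 − 2.1×10.2 = 78.58): to a=0 gives 53 → no gain ✓; to a=5.4 gives 83 − 2.1×5.4 = 71.66 → no gain ✓.
6 of the 6 constraints hold; this profile is a separating equilibrium.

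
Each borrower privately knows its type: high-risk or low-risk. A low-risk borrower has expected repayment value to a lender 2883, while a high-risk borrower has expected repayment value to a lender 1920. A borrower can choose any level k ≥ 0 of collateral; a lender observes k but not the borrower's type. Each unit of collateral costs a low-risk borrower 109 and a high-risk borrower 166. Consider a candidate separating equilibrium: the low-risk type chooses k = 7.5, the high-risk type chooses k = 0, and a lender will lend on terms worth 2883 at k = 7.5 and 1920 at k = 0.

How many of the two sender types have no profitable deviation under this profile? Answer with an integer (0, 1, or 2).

Low-risk type: signal → 2883 − 109 × 7.5 = 2065.5; deviate to 0 → 1920. IC holds (2065.5 ≥ 1920).
High-risk type: stay at 0 → 1920; mimic → 2883 − 166 × 7.5 = 1638. IC holds (1920 ≥ 1638).
2 of 2 constraints hold, so this is a separating equilibrium.

2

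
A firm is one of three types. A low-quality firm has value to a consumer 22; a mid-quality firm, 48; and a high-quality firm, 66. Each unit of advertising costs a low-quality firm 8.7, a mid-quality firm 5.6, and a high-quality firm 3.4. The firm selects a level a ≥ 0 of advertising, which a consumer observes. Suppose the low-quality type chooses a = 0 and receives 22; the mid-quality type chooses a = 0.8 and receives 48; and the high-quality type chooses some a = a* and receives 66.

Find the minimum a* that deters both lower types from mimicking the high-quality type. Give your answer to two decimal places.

Low-quality type (on-path payoff 22) won't mimic when 22 ≥ 66 − 8.7·a*, i.e. a* ≥ 5.06.
Mid-quality type (on-path payoff 48 − 5.6×0.8 = 43.52) won't mimic when 43.52 ≥ 66 − 5.6·a*, i.e. a* ≥ 4.01.
Both must hold, so a* = max(5.06, 4.01) = 5.06. The low-quality type's constraint binds.

5.06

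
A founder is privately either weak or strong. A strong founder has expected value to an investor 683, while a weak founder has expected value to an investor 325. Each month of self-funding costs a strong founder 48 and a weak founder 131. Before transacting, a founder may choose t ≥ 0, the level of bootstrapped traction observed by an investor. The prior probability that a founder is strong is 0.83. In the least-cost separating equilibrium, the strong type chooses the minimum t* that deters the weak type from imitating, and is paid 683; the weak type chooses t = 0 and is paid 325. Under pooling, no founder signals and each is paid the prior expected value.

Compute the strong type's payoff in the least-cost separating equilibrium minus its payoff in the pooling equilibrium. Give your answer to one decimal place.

Least-cost separating signal: t* solves 325 = 683 − 131·t*, so t* = (683 − 325)/131 ≈ 2.7328.
Strong type's separating payoff: 683 − 48 × t* = 683 − 48 × (683 − 325)/131 = 683 − 17184/131 ≈ 551.824.
Pooling payoff: 0.83 × 683 + 0.17 × 325 = 622.14.
Difference: 551.824 − 622.14 = -70.316, i.e. -70.3 to one decimal place.
The strong type would prefer the pooling outcome.

-70.3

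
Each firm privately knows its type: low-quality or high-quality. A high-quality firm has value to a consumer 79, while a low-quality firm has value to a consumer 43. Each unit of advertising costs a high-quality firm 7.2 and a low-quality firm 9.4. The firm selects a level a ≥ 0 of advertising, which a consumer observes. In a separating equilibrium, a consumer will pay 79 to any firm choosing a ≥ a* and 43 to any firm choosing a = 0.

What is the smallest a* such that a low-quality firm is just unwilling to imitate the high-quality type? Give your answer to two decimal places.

3.83

A low-quality firm choosing a = 0 receives 43.
Imitating at a* instead would pay 79 at cost 9.4·a*, netting 79 − 9.4·a*.
Indifference: 43 = 79 − 9.4·a*, so a* = (79 − 43) / 9.4 ≈ 3.83.
This is the low-quality type's binding incentive-compatibility constraint; any a ≥ 3.83 sustains separation on that side.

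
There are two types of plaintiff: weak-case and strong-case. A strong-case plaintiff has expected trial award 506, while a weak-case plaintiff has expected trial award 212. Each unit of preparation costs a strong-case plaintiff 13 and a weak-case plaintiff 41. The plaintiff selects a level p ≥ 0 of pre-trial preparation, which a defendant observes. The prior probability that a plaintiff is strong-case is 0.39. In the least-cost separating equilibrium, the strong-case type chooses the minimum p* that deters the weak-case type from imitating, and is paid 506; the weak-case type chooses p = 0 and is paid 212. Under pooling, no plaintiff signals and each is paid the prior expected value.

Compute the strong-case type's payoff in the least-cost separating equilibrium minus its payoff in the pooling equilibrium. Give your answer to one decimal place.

86.1

Least-cost separating signal: p* solves 212 = 506 − 41·p*, so p* = (506 − 212)/41 ≈ 7.1707.
Strong-case type's separating payoff: 506 − 13 × p* = 506 − 13 × (506 − 212)/41 = 506 − 3822/41 ≈ 412.780.
Pooling payoff: 0.39 × 506 + 0.61 × 212 = 326.66.
Difference: 412.780 − 326.66 = 86.12, i.e. 86.1 to one decimal place.
The strong-case type prefers to separate.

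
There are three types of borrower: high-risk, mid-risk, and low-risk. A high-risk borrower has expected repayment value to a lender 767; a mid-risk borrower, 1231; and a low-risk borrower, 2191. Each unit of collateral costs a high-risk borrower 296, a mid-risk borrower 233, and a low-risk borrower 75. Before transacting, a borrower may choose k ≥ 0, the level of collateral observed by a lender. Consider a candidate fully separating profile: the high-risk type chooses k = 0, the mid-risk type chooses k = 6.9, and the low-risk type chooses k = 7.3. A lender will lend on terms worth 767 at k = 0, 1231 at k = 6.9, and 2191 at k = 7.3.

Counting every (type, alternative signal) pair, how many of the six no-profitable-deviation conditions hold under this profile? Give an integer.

Low-risk (own payoff 2191 − 75×7.3 = 1643.5): to k=0 gives 767 → no gain ✓; to k=6.9 gives 1231 − 75×6.9 = 713.5 → no gain ✓.
Mid-risk (own payoff 1231 − 233×6.9 = -376.7): to k=0 gives 767 → profitable ✗; to k=7.3 gives 2191 − 233×7.3 = 490.1 → profitable ✗.
High-risk (own payoff 767): to k=6.9 gives 1231 − 296×6.9 = -811.4 → no gain ✓; to k=7.3 gives 2191 − 296×7.3 = 30.2 → no gain ✓.
4 of the 6 constraints hold; not an equilibrium.

4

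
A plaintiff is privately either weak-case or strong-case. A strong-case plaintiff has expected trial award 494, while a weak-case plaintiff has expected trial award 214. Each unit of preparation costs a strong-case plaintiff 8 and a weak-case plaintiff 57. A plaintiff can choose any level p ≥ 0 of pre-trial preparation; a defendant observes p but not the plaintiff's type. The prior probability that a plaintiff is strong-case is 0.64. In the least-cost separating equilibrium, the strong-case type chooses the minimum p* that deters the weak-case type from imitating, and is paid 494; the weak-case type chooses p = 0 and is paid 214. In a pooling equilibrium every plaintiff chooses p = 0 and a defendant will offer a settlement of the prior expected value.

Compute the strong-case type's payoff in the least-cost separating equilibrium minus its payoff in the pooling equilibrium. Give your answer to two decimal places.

61.50

Least-cost separating signal: p* solves 214 = 494 − 57·p*, so p* = (494 − 214)/57 ≈ 4.9123.
Strong-case type's separating payoff: 494 − 8 × p* = 494 − 8 × (494 − 214)/57 = 494 − 2240/57 ≈ 454.7018.
Pooling payoff: 0.64 × 494 + 0.36 × 214 = 393.2.
Difference: 454.7018 − 393.2 = 61.5018, i.e. 61.50 to two decimal places.
The strong-case type prefers to separate.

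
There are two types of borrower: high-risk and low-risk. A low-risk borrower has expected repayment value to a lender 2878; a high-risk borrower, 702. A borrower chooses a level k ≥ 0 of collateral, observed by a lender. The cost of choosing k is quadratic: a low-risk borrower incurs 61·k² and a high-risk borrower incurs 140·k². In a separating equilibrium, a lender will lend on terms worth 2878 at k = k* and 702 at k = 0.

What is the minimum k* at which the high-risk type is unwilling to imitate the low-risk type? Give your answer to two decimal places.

3.94

The high-risk type at k = 0 receives 702; imitating at k* yields 2878 − 140·k*².
Indifference: 702 = 2878 − 140·k*², so k*² = (2878 − 702) / 140 ≈ 15.5429.
k* = √15.5429 ≈ 3.94.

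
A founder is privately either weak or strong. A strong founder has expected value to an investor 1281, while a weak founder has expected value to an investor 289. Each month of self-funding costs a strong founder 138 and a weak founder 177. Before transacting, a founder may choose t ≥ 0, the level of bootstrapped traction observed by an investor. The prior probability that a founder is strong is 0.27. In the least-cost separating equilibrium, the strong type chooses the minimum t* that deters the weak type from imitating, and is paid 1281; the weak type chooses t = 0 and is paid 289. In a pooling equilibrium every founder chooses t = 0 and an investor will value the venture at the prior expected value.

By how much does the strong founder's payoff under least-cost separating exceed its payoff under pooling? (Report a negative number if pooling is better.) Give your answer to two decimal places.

Least-cost separating signal: t* solves 289 = 1281 − 177·t*, so t* = (1281 − 289)/177 ≈ 5.6045.
Strong type's separating payoff: 1281 − 138 × t* = 1281 − 138 × (1281 − 289)/177 = 1281 − 136896/177 ≈ 507.5763.
Pooling payoff: 0.27 × 1281 + 0.73 × 289 = 556.84.
Difference: 507.5763 − 556.84 = -49.2637, i.e. -49.26 to two decimal places.
The strong type would prefer the pooling outcome.

-49.26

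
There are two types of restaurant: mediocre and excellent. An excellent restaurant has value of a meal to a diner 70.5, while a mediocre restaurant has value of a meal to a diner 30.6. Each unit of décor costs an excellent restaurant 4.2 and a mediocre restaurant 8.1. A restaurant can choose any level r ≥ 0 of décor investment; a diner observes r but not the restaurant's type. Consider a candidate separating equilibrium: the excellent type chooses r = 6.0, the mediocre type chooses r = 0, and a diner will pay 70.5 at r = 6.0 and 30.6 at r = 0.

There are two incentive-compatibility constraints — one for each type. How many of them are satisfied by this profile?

2

Excellent type: signal → 70.5 − 4.2 × 6.0 = 45.3; deviate to 0 → 30.6. IC holds (45.3 ≥ 30.6).
Mediocre type: stay at 0 → 30.6; mimic → 70.5 − 8.1 × 6.0 = 21.9. IC holds (30.6 ≥ 21.9).
2 of 2 constraints hold, so this is a separating equilibrium.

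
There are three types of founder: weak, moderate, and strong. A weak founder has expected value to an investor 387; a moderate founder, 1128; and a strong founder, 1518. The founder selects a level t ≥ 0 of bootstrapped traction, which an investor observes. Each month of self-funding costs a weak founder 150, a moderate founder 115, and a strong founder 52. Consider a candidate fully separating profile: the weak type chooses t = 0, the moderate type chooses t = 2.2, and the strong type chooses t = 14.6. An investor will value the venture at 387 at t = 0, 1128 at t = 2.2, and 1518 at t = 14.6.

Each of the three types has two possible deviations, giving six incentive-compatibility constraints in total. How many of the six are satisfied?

Strong (own payoff 1518 − 52×14.6 = 758.8): to t=0 gives 387 → no gain ✓; to t=2.2 gives 1128 − 52×2.2 = 1013.6 → profitable ✗.
Moderate (own payoff 1128 − 115×2.2 = 875): to t=0 gives 387 → no gain ✓; to t=14.6 gives 1518 − 115×14.6 = -161 → no gain ✓.
Weak (own payoff 387): to t=2.2 gives 1128 − 150×2.2 = 798 → profitable ✗; to t=14.6 gives 1518 − 150×14.6 = -672 → no gain ✓.
4 of the 6 constraints hold; not an equilibrium.

4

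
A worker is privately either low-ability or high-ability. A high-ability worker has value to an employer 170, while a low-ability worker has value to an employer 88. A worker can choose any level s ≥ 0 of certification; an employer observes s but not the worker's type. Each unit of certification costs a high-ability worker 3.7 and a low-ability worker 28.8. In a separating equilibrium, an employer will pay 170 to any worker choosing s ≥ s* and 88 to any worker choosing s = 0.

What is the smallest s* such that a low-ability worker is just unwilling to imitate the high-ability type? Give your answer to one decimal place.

A low-ability worker choosing s = 0 receives 88.
Imitating at s* instead would pay 170 at cost 28.8·s*, netting 170 − 28.8·s*.
Indifference: 88 = 170 − 28.8·s*, so s* = (170 − 88) / 28.8 ≈ 2.8.
At s* the low-ability type's incentive constraint just binds; the high-ability type strictly prefers s* since its per-unit cost is lower.

2.8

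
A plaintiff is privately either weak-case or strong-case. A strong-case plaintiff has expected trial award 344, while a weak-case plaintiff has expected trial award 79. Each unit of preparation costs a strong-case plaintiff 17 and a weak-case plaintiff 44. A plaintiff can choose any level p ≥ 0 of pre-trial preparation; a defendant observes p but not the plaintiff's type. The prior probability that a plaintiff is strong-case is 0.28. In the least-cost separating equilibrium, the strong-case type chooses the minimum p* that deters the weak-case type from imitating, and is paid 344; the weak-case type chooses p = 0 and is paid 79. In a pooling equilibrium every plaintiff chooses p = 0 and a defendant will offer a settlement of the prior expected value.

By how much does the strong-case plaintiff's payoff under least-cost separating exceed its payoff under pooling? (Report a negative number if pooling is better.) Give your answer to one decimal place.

Least-cost separating signal: p* solves 79 = 344 − 44·p*, so p* = (344 − 79)/44 ≈ 6.0227.
Strong-case type's separating payoff: 344 − 17 × p* = 344 − 17 × (344 − 79)/44 = 344 − 4505/44 ≈ 241.614.
Pooling payoff: 0.28 × 344 + 0.72 × 79 = 153.2.
Difference: 241.614 − 153.2 = 88.414, i.e. 88.4 to one decimal place.
The strong-case type prefers to separate.

88.4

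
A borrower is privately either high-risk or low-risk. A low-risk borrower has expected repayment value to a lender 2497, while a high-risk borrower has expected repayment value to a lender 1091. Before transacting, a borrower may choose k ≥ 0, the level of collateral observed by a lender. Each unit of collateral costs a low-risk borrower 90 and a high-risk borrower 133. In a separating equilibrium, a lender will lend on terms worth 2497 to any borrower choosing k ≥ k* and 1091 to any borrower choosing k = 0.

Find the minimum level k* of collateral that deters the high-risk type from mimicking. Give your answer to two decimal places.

10.57

A high-risk borrower choosing k = 0 receives 1091.
Imitating at k* instead would pay 2497 at cost 133·k*, netting 2497 − 133·k*.
Indifference: 1091 = 2497 − 133·k*, so k* = (2497 − 1091) / 133 ≈ 10.57.
This is the high-risk type's binding incentive-compatibility constraint; any k ≥ 10.57 sustains separation on that side.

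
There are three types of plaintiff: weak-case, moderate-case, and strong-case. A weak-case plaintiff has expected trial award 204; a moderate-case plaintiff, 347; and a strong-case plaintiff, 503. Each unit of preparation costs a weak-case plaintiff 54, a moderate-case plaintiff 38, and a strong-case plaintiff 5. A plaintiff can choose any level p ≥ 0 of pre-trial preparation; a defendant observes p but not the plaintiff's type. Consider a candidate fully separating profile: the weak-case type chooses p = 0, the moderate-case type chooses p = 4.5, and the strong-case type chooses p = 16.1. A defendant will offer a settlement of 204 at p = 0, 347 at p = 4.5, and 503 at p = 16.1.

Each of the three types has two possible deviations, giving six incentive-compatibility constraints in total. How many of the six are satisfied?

Weak-case (own payoff 204): to p=4.5 gives 347 − 54×4.5 = 104 → no gain ✓; to p=16.1 gives 503 − 54×16.1 = -366.4 → no gain ✓.
Moderate-case (own payoff 347 − 38×4.5 = 176): to p=0 gives 204 → profitable ✗; to p=16.1 gives 503 − 38×16.1 = -108.8 → no gain ✓.
Strong-case (own payoff 503 − 5×16.1 = 422.5): to p=0 gives 204 → no gain ✓; to p=4.5 gives 347 − 5×4.5 = 324.5 → no gain ✓.
5 of the 6 constraints hold; not an equilibrium.

5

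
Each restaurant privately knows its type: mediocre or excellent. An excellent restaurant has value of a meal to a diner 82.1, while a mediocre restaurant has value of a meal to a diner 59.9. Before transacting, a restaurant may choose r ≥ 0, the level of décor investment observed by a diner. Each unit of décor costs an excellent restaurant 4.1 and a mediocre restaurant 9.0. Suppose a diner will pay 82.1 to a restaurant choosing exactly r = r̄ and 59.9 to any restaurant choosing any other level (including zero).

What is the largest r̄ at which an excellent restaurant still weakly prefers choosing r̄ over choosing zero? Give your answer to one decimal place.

Choosing r̄ yields the excellent type 82.1 − 4.1·r̄; choosing zero yields 59.9.
The excellent type is indifferent at 82.1 − 4.1·r̄ = 59.9, i.e. r̄ = (82.1 − 59.9) / 4.1 ≈ 5.4.
For any r̄ above 5.4 the excellent type would rather pool at zero, so separation collapses.

5.4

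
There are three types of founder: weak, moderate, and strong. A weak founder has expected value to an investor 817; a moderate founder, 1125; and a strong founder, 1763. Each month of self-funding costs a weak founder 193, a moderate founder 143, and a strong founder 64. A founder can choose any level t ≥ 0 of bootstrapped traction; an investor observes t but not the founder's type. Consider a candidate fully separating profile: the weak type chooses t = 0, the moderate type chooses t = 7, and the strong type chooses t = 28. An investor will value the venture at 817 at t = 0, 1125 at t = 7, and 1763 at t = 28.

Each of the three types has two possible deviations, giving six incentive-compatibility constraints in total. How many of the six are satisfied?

3

Strong (own payoff 1763 − 64×28 = -29): to t=0 gives 817 → profitable ✗; to t=7 gives 1125 − 64×7 = 677 → profitable ✗.
Moderate (own payoff 1125 − 143×7 = 124): to t=0 gives 817 → profitable ✗; to t=28 gives 1763 − 143×28 = -2241 → no gain ✓.
Weak (own payoff 817): to t=7 gives 1125 − 193×7 = -226 → no gain ✓; to t=28 gives 1763 − 193×28 = -3641 → no gain ✓.
3 of the 6 constraints hold; not an equilibrium.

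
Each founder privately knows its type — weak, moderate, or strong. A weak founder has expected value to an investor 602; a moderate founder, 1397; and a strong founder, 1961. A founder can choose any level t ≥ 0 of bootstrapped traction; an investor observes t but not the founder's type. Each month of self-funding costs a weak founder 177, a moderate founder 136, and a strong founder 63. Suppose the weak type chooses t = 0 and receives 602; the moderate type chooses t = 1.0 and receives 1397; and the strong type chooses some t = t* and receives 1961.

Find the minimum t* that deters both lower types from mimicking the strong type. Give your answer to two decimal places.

7.68

Moderate type (on-path payoff 1397 − 136×1.0 = 1261) won't mimic when 1261 ≥ 1961 − 136·t*, i.e. t* ≥ 5.15.
Weak type (on-path payoff 602) won't mimic when 602 ≥ 1961 − 177·t*, i.e. t* ≥ 7.68.
Both must hold, so t* = max(7.68, 5.15) = 7.68. The weak type's constraint binds.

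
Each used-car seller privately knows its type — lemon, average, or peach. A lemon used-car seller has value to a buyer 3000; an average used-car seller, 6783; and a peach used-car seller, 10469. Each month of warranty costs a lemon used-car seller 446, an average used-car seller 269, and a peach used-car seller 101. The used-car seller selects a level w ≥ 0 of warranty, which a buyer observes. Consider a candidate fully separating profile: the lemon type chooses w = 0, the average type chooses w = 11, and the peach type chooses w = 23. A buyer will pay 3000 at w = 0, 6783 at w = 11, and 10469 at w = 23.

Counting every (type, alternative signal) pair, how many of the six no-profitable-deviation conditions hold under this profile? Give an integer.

Average (own payoff 6783 − 269×11 = 3824): to w=0 gives 3000 → no gain ✓; to w=23 gives 10469 − 269×23 = 4282 → profitable ✗.
Lemon (own payoff 3000): to w=11 gives 6783 − 446×11 = 1877 → no gain ✓; to w=23 gives 10469 − 446×23 = 211 → no gain ✓.
Peach (own payoff 10469 − 101×23 = 8146): to w=0 gives 3000 → no gain ✓; to w=11 gives 6783 − 101×11 = 5672 → no gain ✓.
5 of the 6 constraints hold; not an equilibrium.

5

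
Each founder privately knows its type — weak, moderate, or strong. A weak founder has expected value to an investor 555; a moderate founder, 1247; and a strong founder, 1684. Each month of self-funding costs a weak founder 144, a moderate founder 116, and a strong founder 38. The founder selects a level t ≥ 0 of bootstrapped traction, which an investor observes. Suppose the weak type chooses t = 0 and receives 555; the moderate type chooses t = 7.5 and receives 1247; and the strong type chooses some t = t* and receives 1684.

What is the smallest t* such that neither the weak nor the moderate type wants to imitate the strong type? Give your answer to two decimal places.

11.27

Weak type (on-path payoff 555) won't mimic when 555 ≥ 1684 − 144·t*, i.e. t* ≥ 7.84.
Moderate type (on-path payoff 1247 − 116×7.5 = 377) won't mimic when 377 ≥ 1684 − 116·t*, i.e. t* ≥ 11.27.
Both must hold, so t* = max(7.84, 11.27) = 11.27. The moderate type's constraint binds.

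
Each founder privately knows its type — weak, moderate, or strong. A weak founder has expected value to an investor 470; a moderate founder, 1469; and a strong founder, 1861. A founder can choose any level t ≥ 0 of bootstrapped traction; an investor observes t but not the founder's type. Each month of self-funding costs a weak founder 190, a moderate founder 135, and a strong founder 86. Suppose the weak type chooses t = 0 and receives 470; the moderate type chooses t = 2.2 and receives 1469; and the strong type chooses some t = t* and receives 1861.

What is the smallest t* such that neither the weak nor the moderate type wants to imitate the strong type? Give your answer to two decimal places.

7.32

Weak type (on-path payoff 470) won't mimic when 470 ≥ 1861 − 190·t*, i.e. t* ≥ 7.32.
Moderate type (on-path payoff 1469 − 135×2.2 = 1172) won't mimic when 1172 ≥ 1861 − 135·t*, i.e. t* ≥ 5.10.
Both must hold, so t* = max(7.32, 5.10) = 7.32. The weak type's constraint binds.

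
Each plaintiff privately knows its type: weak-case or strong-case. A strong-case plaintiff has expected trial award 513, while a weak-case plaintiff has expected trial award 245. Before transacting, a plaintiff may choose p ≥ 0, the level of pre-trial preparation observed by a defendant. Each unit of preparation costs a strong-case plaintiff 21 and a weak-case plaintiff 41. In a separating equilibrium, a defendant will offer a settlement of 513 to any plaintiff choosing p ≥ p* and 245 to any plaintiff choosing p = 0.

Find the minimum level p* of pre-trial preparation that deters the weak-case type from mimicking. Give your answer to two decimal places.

A weak-case plaintiff choosing p = 0 receives 245.
Imitating at p* instead would pay 513 at cost 41·p*, netting 513 − 41·p*.
Indifference: 245 = 513 − 41·p*, so p* = (513 − 245) / 41 ≈ 6.54.
This is the weak-case type's binding incentive-compatibility constraint; any p ≥ 6.54 sustains separation on that side.

6.54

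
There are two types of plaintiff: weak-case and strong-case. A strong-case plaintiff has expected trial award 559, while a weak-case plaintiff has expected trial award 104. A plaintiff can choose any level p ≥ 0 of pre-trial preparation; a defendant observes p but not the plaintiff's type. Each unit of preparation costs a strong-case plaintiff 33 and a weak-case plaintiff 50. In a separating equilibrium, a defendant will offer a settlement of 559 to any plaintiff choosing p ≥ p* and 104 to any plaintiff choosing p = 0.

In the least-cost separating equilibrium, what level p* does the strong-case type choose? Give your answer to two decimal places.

A weak-case plaintiff choosing p = 0 receives 104.
Imitating at p* instead would pay 559 at cost 50·p*, netting 559 − 50·p*.
Indifference: 104 = 559 − 50·p*, so p* = (559 − 104) / 50 = 9.10.
At p* the weak-case type's incentive constraint just binds; the strong-case type strictly prefers p* since its per-unit cost is lower.

9.10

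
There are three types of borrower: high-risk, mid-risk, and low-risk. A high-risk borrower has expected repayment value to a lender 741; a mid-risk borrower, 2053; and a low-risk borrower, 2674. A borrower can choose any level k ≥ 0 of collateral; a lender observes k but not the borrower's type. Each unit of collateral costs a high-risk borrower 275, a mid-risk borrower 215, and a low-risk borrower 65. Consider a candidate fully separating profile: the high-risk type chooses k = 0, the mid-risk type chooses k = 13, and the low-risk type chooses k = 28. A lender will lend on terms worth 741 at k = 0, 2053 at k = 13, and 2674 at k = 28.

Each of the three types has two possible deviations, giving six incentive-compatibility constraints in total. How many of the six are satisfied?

4

Low-risk (own payoff 2674 − 65×28 = 854): to k=0 gives 741 → no gain ✓; to k=13 gives 2053 − 65×13 = 1208 → profitable ✗.
Mid-risk (own payoff 2053 − 215×13 = -742): to k=0 gives 741 → profitable ✗; to k=28 gives 2674 − 215×28 = -3346 → no gain ✓.
High-risk (own payoff 741): to k=13 gives 2053 − 275×13 = -1522 → no gain ✓; to k=28 gives 2674 − 275×28 = -5026 → no gain ✓.
4 of the 6 constraints hold; not an equilibrium.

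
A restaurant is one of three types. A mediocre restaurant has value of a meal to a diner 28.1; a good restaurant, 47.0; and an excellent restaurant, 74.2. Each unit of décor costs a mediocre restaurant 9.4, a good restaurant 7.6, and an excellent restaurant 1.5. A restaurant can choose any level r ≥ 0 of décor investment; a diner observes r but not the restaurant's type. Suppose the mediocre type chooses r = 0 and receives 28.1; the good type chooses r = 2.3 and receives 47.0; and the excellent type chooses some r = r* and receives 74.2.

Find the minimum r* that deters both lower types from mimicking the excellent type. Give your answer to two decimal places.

Mediocre type (on-path payoff 28.1) won't mimic when 28.1 ≥ 74.2 − 9.4·r*, i.e. r* ≥ 4.90.
Good type (on-path payoff 47.0 − 7.6×2.3 = 29.52) won't mimic when 29.52 ≥ 74.2 − 7.6·r*, i.e. r* ≥ 5.88.
Both must hold, so r* = max(4.90, 5.88) = 5.88. The good type's constraint binds.

5.88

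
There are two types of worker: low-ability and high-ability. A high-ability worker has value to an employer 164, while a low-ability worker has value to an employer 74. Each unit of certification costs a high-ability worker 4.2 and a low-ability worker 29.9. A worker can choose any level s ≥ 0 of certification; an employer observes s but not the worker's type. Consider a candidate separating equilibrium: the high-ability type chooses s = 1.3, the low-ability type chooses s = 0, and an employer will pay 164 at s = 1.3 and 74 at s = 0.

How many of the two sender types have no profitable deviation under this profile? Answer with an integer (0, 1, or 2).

High-ability type: signal → 164 − 4.2 × 1.3 = 158.54; deviate to 0 → 74. IC holds (158.54 ≥ 74).
Low-ability type: stay at 0 → 74; mimic → 164 − 29.9 × 1.3 = 125.13. IC fails (74 < 125.13).
1 of 2 constraints hold, so this profile is not an equilibrium.

1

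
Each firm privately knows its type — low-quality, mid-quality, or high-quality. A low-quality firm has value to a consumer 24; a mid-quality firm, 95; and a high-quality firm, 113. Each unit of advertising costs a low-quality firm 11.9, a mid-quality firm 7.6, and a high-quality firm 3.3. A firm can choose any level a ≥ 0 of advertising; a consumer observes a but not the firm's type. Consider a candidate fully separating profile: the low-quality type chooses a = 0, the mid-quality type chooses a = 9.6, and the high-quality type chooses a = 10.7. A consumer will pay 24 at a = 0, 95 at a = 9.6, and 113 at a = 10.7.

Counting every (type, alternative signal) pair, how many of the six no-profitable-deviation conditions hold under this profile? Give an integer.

Mid-quality (own payoff 95 − 7.6×9.6 = 22.04): to a=0 gives 24 → profitable ✗; to a=10.7 gives 113 − 7.6×10.7 = 31.68 → profitable ✗.
High-quality (own payoff 113 − 3.3×10.7 = 77.69): to a=0 gives 24 → no gain ✓; to a=9.6 gives 95 − 3.3×9.6 = 63.32 → no gain ✓.
Low-quality (own payoff 24): to a=9.6 gives 95 − 11.9×9.6 = -19.24 → no gain ✓; to a=10.7 gives 113 − 11.9×10.7 = -14.33 → no gain ✓.
4 of the 6 constraints hold; not an equilibrium.

4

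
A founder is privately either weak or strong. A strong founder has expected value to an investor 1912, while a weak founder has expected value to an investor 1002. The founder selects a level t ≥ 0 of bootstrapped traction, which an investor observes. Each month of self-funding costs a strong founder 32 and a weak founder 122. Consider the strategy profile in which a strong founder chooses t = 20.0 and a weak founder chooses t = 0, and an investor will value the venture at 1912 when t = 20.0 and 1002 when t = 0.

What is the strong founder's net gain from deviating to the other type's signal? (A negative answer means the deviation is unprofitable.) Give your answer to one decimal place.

Playing t = 20.0 the strong founder receives 1912 − 32 × 20.0 = 1272.
Deviating to t = 0 yields 1002 instead.
Gain from deviating: 1002 − 1272 = -270.0.
The gain is negative, so the strong type's incentive-compatibility constraint is satisfied.

-270.0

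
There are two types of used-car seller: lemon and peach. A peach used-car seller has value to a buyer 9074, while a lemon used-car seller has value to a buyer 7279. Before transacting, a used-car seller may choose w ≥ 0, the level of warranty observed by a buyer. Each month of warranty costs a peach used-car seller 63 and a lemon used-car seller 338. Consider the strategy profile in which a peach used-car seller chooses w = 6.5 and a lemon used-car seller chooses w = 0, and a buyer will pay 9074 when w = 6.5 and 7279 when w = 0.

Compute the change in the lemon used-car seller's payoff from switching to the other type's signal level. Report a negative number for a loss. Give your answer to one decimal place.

-402.0

Playing w = 0 the lemon used-car seller receives 7279.
Deviating to w = 6.5 brings payment 9074 at cost 338 × 6.5 = 2197, netting 6877.
Gain from deviating: 6877 − 7279 = -402.0.
The gain is negative, so the lemon type's incentive-compatibility constraint is satisfied.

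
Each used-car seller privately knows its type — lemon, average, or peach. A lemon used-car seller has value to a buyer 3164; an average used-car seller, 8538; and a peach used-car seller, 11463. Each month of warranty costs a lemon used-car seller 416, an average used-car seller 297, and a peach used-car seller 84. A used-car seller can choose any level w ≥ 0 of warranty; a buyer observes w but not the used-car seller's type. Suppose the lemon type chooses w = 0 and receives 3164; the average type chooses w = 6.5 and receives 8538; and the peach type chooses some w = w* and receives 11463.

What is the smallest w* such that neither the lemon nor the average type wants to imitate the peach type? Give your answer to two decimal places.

Lemon type (on-path payoff 3164) won't mimic when 3164 ≥ 11463 − 416·w*, i.e. w* ≥ 19.95.
Average type (on-path payoff 8538 − 297×6.5 = 6607.5) won't mimic when 6607.5 ≥ 11463 − 297·w*, i.e. w* ≥ 16.35.
Both must hold, so w* = max(19.95, 16.35) = 19.95. The lemon type's constraint binds.

19.95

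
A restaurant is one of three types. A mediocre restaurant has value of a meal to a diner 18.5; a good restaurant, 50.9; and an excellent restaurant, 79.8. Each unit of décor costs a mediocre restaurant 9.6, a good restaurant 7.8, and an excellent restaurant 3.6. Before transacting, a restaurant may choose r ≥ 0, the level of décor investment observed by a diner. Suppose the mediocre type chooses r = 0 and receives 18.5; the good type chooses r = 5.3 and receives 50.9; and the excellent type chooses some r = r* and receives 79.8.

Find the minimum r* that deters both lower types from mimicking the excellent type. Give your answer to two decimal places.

9.01

Mediocre type (on-path payoff 18.5) won't mimic when 18.5 ≥ 79.8 − 9.6·r*, i.e. r* ≥ 6.39.
Good type (on-path payoff 50.9 − 7.8×5.3 = 9.56) won't mimic when 9.56 ≥ 79.8 − 7.8·r*, i.e. r* ≥ 9.01.
Both must hold, so r* = max(6.39, 9.01) = 9.01. The good type's constraint binds.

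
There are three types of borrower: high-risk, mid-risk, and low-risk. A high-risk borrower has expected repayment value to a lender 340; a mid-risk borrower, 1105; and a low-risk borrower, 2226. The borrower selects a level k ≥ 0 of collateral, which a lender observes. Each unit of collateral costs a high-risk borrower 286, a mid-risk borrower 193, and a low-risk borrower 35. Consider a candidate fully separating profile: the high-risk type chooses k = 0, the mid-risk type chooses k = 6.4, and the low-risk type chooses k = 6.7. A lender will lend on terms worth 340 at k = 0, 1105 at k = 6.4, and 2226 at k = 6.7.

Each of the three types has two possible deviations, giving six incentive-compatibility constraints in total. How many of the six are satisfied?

4

Mid-risk (own payoff 1105 − 193×6.4 = -130.2): to k=0 gives 340 → profitable ✗; to k=6.7 gives 2226 − 193×6.7 = 932.9 → profitable ✗.
High-risk (own payoff 340): to k=6.4 gives 1105 − 286×6.4 = -725.4 → no gain ✓; to k=6.7 gives 2226 − 286×6.7 = 309.8 → no gain ✓.
Low-risk (own payoff 2226 − 35×6.7 = 1991.5): to k=0 gives 340 → no gain ✓; to k=6.4 gives 1105 − 35×6.4 = 881 → no gain ✓.
4 of the 6 constraints hold; not an equilibrium.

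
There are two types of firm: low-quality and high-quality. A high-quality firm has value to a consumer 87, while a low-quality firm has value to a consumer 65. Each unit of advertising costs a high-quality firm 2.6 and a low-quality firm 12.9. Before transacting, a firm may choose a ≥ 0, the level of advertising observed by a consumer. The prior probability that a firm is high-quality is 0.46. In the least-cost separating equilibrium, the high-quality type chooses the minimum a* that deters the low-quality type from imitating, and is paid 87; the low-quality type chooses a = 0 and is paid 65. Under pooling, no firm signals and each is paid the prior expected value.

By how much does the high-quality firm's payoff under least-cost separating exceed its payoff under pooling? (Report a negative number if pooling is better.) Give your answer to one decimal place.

Least-cost separating signal: a* solves 65 = 87 − 12.9·a*, so a* = (87 − 65)/12.9 ≈ 1.7054.
High-quality type's separating payoff: 87 − 2.6 × a* = 87 − 2.6 × (87 − 65)/12.9 = 87 − 57.2/12.9 ≈ 82.566.
Pooling payoff: 0.46 × 87 + 0.54 × 65 = 75.12.
Difference: 82.566 − 75.12 = 7.446, i.e. 7.4 to one decimal place.
The high-quality type prefers to separate.

7.4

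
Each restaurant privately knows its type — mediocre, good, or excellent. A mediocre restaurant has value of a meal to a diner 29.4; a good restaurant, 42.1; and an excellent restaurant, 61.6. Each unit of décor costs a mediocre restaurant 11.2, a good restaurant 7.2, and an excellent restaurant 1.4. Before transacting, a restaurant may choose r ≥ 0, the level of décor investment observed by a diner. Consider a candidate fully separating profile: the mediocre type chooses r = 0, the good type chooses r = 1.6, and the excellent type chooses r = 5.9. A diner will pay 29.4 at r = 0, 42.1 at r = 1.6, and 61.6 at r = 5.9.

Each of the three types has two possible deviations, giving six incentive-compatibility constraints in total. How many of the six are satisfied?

Mediocre (own payoff 29.4): to r=1.6 gives 42.1 − 11.2×1.6 = 24.18 → no gain ✓; to r=5.9 gives 61.6 − 11.2×5.9 = -4.48 → no gain ✓.
Excellent (own payoff 61.6 − 1.4×5.9 = 53.34): to r=0 gives 29.4 → no gain ✓; to r=1.6 gives 42.1 − 1.4×1.6 = 39.86 → no gain ✓.
Good (own payoff 42.1 − 7.2×1.6 = 30.58): to r=0 gives 29.4 → no gain ✓; to r=5.9 gives 61.6 − 7.2×5.9 = 19.12 → no gain ✓.
6 of the 6 constraints hold; this profile is a separating equilibrium.

6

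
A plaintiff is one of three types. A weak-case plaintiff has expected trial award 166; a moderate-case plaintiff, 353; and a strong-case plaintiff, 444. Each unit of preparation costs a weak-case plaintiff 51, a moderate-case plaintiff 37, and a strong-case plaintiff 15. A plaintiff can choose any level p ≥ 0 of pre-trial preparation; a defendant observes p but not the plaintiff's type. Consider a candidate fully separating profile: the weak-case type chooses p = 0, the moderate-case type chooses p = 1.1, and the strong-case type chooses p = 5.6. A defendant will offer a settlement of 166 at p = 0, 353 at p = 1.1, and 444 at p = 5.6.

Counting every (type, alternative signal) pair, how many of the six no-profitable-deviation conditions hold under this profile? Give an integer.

5

Weak-case (own payoff 166): to p=1.1 gives 353 − 51×1.1 = 296.9 → profitable ✗; to p=5.6 gives 444 − 51×5.6 = 158.4 → no gain ✓.
Moderate-case (own payoff 353 − 37×1.1 = 312.3): to p=0 gives 166 → no gain ✓; to p=5.6 gives 444 − 37×5.6 = 236.8 → no gain ✓.
Strong-case (own payoff 444 − 15×5.6 = 360): to p=0 gives 166 → no gain ✓; to p=1.1 gives 353 − 15×1.1 = 336.5 → no gain ✓.
5 of the 6 constraints hold; not an equilibrium.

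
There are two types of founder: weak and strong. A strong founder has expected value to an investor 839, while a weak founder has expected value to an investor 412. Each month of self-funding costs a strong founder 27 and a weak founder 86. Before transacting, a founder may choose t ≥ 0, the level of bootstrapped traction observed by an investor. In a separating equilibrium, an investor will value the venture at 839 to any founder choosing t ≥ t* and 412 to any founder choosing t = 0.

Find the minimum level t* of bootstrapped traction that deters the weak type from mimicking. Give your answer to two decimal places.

4.97

A weak founder choosing t = 0 receives 412.
Imitating at t* instead would pay 839 at cost 86·t*, netting 839 − 86·t*.
Indifference: 412 = 839 − 86·t*, so t* = (839 − 412) / 86 ≈ 4.97.
This is the weak type's binding incentive-compatibility constraint; any t ≥ 4.97 sustains separation on that side.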